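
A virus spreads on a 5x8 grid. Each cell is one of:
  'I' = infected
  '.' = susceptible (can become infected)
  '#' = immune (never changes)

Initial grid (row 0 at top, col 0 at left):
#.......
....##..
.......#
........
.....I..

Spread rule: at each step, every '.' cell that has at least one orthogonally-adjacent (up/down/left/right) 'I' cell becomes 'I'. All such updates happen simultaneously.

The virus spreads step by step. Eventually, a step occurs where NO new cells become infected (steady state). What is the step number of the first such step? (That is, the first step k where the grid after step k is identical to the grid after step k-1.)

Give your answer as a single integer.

Step 0 (initial): 1 infected
Step 1: +3 new -> 4 infected
Step 2: +5 new -> 9 infected
Step 3: +5 new -> 14 infected
Step 4: +4 new -> 18 infected
Step 5: +6 new -> 24 infected
Step 6: +6 new -> 30 infected
Step 7: +4 new -> 34 infected
Step 8: +2 new -> 36 infected
Step 9: +0 new -> 36 infected

Answer: 9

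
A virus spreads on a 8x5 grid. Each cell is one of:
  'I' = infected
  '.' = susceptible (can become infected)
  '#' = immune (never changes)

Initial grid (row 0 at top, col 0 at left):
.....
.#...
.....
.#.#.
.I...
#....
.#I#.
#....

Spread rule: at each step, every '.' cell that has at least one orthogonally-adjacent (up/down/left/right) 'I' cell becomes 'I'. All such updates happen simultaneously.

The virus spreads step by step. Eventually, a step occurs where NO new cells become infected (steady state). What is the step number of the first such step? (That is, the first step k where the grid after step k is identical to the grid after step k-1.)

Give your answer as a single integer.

Step 0 (initial): 2 infected
Step 1: +5 new -> 7 infected
Step 2: +6 new -> 13 infected
Step 3: +5 new -> 18 infected
Step 4: +6 new -> 24 infected
Step 5: +4 new -> 28 infected
Step 6: +3 new -> 31 infected
Step 7: +1 new -> 32 infected
Step 8: +0 new -> 32 infected

Answer: 8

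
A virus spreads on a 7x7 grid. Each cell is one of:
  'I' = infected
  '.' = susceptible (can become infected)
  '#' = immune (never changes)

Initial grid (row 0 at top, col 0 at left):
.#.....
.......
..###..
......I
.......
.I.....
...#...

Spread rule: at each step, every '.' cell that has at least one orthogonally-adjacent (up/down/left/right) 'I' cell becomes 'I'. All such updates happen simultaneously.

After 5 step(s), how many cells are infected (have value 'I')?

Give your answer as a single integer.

Step 0 (initial): 2 infected
Step 1: +7 new -> 9 infected
Step 2: +11 new -> 20 infected
Step 3: +11 new -> 31 infected
Step 4: +6 new -> 37 infected
Step 5: +4 new -> 41 infected

Answer: 41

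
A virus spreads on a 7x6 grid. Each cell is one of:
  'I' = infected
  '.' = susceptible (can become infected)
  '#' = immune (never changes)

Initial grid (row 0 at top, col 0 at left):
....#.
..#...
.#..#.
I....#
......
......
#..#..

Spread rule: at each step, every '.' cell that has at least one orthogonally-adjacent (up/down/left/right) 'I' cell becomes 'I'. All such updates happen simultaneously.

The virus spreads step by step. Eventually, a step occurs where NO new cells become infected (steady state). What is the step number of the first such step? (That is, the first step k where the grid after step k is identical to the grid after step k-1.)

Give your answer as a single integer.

Step 0 (initial): 1 infected
Step 1: +3 new -> 4 infected
Step 2: +4 new -> 8 infected
Step 3: +6 new -> 14 infected
Step 4: +6 new -> 20 infected
Step 5: +5 new -> 25 infected
Step 6: +4 new -> 29 infected
Step 7: +3 new -> 32 infected
Step 8: +3 new -> 35 infected
Step 9: +0 new -> 35 infected

Answer: 9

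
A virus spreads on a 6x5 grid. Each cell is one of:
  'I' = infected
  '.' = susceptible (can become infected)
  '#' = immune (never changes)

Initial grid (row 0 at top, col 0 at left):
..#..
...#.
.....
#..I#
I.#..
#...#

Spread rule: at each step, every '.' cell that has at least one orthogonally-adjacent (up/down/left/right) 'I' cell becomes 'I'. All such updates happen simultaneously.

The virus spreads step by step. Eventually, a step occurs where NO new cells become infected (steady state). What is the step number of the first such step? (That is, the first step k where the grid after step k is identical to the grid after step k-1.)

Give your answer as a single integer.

Answer: 7

Derivation:
Step 0 (initial): 2 infected
Step 1: +4 new -> 6 infected
Step 2: +6 new -> 12 infected
Step 3: +4 new -> 16 infected
Step 4: +3 new -> 19 infected
Step 5: +3 new -> 22 infected
Step 6: +1 new -> 23 infected
Step 7: +0 new -> 23 infected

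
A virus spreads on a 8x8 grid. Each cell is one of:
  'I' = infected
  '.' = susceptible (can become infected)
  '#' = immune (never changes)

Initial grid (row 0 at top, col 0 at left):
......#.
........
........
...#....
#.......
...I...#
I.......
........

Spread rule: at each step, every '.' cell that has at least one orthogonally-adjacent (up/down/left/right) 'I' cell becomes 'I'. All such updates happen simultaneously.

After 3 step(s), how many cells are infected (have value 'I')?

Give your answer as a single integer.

Answer: 25

Derivation:
Step 0 (initial): 2 infected
Step 1: +7 new -> 9 infected
Step 2: +8 new -> 17 infected
Step 3: +8 new -> 25 infected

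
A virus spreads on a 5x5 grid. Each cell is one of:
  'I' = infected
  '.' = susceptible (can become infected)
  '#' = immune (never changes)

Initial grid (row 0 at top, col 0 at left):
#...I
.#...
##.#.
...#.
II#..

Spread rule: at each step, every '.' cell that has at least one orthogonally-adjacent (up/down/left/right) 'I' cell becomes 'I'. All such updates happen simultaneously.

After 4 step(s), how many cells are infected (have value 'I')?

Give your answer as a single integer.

Answer: 16

Derivation:
Step 0 (initial): 3 infected
Step 1: +4 new -> 7 infected
Step 2: +4 new -> 11 infected
Step 3: +4 new -> 15 infected
Step 4: +1 new -> 16 infected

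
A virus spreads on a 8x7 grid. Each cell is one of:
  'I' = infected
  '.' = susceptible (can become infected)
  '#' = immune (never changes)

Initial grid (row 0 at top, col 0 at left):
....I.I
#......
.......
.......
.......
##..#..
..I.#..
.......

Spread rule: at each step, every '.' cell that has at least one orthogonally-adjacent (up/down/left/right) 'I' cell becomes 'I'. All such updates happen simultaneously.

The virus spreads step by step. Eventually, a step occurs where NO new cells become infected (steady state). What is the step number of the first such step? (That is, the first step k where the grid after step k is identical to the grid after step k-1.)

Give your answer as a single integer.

Step 0 (initial): 3 infected
Step 1: +8 new -> 11 infected
Step 2: +10 new -> 21 infected
Step 3: +11 new -> 32 infected
Step 4: +10 new -> 42 infected
Step 5: +6 new -> 48 infected
Step 6: +3 new -> 51 infected
Step 7: +0 new -> 51 infected

Answer: 7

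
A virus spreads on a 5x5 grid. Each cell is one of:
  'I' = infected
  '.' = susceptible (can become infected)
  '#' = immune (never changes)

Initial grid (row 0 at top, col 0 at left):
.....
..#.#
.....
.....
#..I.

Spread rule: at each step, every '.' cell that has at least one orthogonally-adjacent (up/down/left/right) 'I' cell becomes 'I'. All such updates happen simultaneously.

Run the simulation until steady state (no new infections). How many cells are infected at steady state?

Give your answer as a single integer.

Step 0 (initial): 1 infected
Step 1: +3 new -> 4 infected
Step 2: +4 new -> 8 infected
Step 3: +4 new -> 12 infected
Step 4: +3 new -> 15 infected
Step 5: +4 new -> 19 infected
Step 6: +2 new -> 21 infected
Step 7: +1 new -> 22 infected
Step 8: +0 new -> 22 infected

Answer: 22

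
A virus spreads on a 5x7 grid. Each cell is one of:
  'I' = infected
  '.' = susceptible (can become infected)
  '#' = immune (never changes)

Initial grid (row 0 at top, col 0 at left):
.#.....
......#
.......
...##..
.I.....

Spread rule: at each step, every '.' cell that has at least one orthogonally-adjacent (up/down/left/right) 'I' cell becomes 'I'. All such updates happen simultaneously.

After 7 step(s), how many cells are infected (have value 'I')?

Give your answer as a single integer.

Step 0 (initial): 1 infected
Step 1: +3 new -> 4 infected
Step 2: +4 new -> 8 infected
Step 3: +4 new -> 12 infected
Step 4: +4 new -> 16 infected
Step 5: +6 new -> 22 infected
Step 6: +4 new -> 26 infected
Step 7: +3 new -> 29 infected

Answer: 29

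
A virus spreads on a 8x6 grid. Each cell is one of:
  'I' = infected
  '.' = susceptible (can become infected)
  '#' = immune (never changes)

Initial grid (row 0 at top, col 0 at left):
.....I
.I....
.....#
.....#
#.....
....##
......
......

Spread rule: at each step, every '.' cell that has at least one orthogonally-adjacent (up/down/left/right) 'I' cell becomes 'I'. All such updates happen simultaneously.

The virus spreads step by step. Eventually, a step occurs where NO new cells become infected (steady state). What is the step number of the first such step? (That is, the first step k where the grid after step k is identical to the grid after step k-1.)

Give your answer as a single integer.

Step 0 (initial): 2 infected
Step 1: +6 new -> 8 infected
Step 2: +8 new -> 16 infected
Step 3: +5 new -> 21 infected
Step 4: +4 new -> 25 infected
Step 5: +5 new -> 30 infected
Step 6: +5 new -> 35 infected
Step 7: +3 new -> 38 infected
Step 8: +2 new -> 40 infected
Step 9: +2 new -> 42 infected
Step 10: +1 new -> 43 infected
Step 11: +0 new -> 43 infected

Answer: 11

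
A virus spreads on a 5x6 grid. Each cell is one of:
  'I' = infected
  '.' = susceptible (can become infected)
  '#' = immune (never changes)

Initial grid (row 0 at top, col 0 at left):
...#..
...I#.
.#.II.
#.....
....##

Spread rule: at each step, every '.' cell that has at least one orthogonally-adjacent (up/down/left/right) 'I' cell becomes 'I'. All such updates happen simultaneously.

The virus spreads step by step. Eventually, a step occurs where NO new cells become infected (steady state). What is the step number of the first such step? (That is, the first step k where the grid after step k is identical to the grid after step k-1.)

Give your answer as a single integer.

Answer: 6

Derivation:
Step 0 (initial): 3 infected
Step 1: +5 new -> 8 infected
Step 2: +6 new -> 14 infected
Step 3: +5 new -> 19 infected
Step 4: +4 new -> 23 infected
Step 5: +1 new -> 24 infected
Step 6: +0 new -> 24 infected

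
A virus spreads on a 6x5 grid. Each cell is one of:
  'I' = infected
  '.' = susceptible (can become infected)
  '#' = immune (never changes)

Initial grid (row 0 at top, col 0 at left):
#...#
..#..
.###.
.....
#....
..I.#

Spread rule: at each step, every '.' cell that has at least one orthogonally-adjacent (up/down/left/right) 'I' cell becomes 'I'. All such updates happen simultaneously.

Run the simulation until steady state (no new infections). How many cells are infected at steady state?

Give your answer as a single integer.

Answer: 22

Derivation:
Step 0 (initial): 1 infected
Step 1: +3 new -> 4 infected
Step 2: +4 new -> 8 infected
Step 3: +3 new -> 11 infected
Step 4: +2 new -> 13 infected
Step 5: +2 new -> 15 infected
Step 6: +2 new -> 17 infected
Step 7: +2 new -> 19 infected
Step 8: +2 new -> 21 infected
Step 9: +1 new -> 22 infected
Step 10: +0 new -> 22 infected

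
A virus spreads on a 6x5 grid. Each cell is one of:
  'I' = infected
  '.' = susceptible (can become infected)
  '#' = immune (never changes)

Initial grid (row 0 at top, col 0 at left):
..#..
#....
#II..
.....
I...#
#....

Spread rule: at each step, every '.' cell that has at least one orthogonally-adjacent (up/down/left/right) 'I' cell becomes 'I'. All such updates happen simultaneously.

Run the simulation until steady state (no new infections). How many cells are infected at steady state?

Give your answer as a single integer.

Answer: 25

Derivation:
Step 0 (initial): 3 infected
Step 1: +7 new -> 10 infected
Step 2: +6 new -> 16 infected
Step 3: +6 new -> 22 infected
Step 4: +2 new -> 24 infected
Step 5: +1 new -> 25 infected
Step 6: +0 new -> 25 infected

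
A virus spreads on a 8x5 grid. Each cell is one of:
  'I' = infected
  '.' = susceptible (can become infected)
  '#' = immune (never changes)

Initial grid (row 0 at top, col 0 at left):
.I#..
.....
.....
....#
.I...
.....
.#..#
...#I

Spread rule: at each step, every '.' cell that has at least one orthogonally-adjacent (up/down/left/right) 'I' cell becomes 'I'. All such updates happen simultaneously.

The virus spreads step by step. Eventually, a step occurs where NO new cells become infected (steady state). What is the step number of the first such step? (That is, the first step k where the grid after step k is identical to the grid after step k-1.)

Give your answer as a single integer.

Answer: 6

Derivation:
Step 0 (initial): 3 infected
Step 1: +6 new -> 9 infected
Step 2: +8 new -> 17 infected
Step 3: +8 new -> 25 infected
Step 4: +7 new -> 32 infected
Step 5: +3 new -> 35 infected
Step 6: +0 new -> 35 infected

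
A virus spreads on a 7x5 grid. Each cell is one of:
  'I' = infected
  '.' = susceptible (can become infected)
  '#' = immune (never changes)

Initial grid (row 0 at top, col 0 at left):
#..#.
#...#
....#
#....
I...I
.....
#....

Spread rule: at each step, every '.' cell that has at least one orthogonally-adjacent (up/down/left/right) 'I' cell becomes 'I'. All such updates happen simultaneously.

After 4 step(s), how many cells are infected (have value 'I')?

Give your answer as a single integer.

Answer: 24

Derivation:
Step 0 (initial): 2 infected
Step 1: +5 new -> 7 infected
Step 2: +6 new -> 13 infected
Step 3: +6 new -> 19 infected
Step 4: +5 new -> 24 infected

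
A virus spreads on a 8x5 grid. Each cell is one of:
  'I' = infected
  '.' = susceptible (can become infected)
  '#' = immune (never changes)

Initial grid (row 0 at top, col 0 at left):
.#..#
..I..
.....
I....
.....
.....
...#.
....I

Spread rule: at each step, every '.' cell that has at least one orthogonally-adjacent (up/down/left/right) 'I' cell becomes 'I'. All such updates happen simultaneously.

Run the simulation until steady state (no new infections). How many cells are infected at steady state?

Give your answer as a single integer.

Answer: 37

Derivation:
Step 0 (initial): 3 infected
Step 1: +9 new -> 12 infected
Step 2: +10 new -> 22 infected
Step 3: +10 new -> 32 infected
Step 4: +5 new -> 37 infected
Step 5: +0 new -> 37 infected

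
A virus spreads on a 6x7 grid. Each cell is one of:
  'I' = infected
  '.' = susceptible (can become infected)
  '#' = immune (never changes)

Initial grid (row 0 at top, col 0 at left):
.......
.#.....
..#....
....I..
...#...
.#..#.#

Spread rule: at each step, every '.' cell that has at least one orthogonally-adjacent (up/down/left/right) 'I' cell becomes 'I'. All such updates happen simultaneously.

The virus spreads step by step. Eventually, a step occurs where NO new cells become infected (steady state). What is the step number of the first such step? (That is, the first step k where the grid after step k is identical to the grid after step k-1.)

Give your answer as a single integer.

Step 0 (initial): 1 infected
Step 1: +4 new -> 5 infected
Step 2: +6 new -> 11 infected
Step 3: +8 new -> 19 infected
Step 4: +8 new -> 27 infected
Step 5: +5 new -> 32 infected
Step 6: +3 new -> 35 infected
Step 7: +1 new -> 36 infected
Step 8: +0 new -> 36 infected

Answer: 8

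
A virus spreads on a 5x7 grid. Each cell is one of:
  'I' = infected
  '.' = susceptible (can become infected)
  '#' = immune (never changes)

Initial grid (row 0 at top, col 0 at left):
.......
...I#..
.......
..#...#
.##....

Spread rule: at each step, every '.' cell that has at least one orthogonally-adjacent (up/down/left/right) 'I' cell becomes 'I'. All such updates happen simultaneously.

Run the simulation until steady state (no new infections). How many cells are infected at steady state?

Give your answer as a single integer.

Answer: 30

Derivation:
Step 0 (initial): 1 infected
Step 1: +3 new -> 4 infected
Step 2: +6 new -> 10 infected
Step 3: +7 new -> 17 infected
Step 4: +8 new -> 25 infected
Step 5: +3 new -> 28 infected
Step 6: +2 new -> 30 infected
Step 7: +0 new -> 30 infected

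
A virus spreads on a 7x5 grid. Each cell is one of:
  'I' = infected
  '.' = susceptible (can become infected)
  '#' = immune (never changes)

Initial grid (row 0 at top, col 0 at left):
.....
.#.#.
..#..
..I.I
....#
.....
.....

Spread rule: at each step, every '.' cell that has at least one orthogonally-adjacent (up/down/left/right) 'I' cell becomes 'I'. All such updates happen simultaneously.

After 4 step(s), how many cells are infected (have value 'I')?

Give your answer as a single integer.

Step 0 (initial): 2 infected
Step 1: +4 new -> 6 infected
Step 2: +7 new -> 13 infected
Step 3: +6 new -> 19 infected
Step 4: +6 new -> 25 infected

Answer: 25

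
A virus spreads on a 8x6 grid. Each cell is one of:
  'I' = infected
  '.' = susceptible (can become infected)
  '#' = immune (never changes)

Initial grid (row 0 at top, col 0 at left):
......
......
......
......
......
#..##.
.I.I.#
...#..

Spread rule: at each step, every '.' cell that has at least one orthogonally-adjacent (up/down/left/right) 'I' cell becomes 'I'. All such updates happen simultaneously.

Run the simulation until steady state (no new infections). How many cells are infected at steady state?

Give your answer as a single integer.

Step 0 (initial): 2 infected
Step 1: +5 new -> 7 infected
Step 2: +5 new -> 12 infected
Step 3: +4 new -> 16 infected
Step 4: +4 new -> 20 infected
Step 5: +5 new -> 25 infected
Step 6: +6 new -> 31 infected
Step 7: +6 new -> 37 infected
Step 8: +3 new -> 40 infected
Step 9: +2 new -> 42 infected
Step 10: +1 new -> 43 infected
Step 11: +0 new -> 43 infected

Answer: 43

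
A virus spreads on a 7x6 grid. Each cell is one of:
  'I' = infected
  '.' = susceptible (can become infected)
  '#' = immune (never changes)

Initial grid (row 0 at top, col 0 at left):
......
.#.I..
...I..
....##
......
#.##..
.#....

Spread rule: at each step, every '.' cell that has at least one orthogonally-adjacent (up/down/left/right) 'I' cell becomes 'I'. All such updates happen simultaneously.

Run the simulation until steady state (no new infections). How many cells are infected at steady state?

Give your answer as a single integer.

Answer: 34

Derivation:
Step 0 (initial): 2 infected
Step 1: +6 new -> 8 infected
Step 2: +7 new -> 15 infected
Step 3: +6 new -> 21 infected
Step 4: +6 new -> 27 infected
Step 5: +4 new -> 31 infected
Step 6: +2 new -> 33 infected
Step 7: +1 new -> 34 infected
Step 8: +0 new -> 34 infected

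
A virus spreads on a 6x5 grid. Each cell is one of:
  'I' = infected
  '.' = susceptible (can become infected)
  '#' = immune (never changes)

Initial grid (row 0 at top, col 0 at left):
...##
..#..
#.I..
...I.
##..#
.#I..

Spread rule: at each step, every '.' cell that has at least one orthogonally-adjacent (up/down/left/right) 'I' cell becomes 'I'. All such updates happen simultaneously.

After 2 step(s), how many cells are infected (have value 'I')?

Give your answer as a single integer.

Step 0 (initial): 3 infected
Step 1: +7 new -> 10 infected
Step 2: +5 new -> 15 infected

Answer: 15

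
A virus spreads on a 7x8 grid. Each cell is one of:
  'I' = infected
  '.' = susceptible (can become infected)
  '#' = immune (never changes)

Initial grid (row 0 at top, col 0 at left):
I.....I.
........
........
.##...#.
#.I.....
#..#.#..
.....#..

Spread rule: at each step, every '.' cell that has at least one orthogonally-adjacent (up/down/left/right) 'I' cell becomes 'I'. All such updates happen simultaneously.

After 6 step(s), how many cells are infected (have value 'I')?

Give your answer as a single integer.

Answer: 47

Derivation:
Step 0 (initial): 3 infected
Step 1: +8 new -> 11 infected
Step 2: +11 new -> 22 infected
Step 3: +13 new -> 35 infected
Step 4: +8 new -> 43 infected
Step 5: +2 new -> 45 infected
Step 6: +2 new -> 47 infected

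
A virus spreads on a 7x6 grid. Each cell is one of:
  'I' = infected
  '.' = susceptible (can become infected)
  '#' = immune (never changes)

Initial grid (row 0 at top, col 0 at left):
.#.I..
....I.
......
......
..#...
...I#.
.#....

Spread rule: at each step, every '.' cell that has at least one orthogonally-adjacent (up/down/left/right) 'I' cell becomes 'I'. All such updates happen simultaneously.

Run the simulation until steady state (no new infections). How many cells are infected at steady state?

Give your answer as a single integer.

Answer: 38

Derivation:
Step 0 (initial): 3 infected
Step 1: +8 new -> 11 infected
Step 2: +10 new -> 21 infected
Step 3: +8 new -> 29 infected
Step 4: +6 new -> 35 infected
Step 5: +3 new -> 38 infected
Step 6: +0 new -> 38 infected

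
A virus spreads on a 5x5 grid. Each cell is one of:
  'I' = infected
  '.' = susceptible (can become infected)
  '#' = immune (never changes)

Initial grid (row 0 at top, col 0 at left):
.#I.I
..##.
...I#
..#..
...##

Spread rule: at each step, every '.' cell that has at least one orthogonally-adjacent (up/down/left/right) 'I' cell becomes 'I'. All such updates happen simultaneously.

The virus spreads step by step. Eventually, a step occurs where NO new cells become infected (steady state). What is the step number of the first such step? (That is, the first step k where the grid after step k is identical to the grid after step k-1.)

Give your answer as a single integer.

Answer: 6

Derivation:
Step 0 (initial): 3 infected
Step 1: +4 new -> 7 infected
Step 2: +2 new -> 9 infected
Step 3: +3 new -> 12 infected
Step 4: +3 new -> 15 infected
Step 5: +3 new -> 18 infected
Step 6: +0 new -> 18 infected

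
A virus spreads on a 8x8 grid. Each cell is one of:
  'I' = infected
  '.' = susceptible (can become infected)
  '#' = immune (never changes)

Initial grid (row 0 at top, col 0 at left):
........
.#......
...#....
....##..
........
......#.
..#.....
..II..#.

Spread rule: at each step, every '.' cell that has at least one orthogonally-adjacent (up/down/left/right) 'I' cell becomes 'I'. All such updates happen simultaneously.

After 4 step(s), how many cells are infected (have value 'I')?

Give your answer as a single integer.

Step 0 (initial): 2 infected
Step 1: +3 new -> 5 infected
Step 2: +5 new -> 10 infected
Step 3: +6 new -> 16 infected
Step 4: +7 new -> 23 infected

Answer: 23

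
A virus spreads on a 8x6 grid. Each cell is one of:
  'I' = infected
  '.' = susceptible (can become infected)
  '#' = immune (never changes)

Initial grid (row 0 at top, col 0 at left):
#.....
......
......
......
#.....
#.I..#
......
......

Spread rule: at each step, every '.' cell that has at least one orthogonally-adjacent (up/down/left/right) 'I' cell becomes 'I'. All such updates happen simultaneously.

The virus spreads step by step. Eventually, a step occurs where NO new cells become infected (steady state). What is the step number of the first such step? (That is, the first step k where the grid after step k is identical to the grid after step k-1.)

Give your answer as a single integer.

Answer: 9

Derivation:
Step 0 (initial): 1 infected
Step 1: +4 new -> 5 infected
Step 2: +7 new -> 12 infected
Step 3: +8 new -> 20 infected
Step 4: +9 new -> 29 infected
Step 5: +7 new -> 36 infected
Step 6: +5 new -> 41 infected
Step 7: +2 new -> 43 infected
Step 8: +1 new -> 44 infected
Step 9: +0 new -> 44 infected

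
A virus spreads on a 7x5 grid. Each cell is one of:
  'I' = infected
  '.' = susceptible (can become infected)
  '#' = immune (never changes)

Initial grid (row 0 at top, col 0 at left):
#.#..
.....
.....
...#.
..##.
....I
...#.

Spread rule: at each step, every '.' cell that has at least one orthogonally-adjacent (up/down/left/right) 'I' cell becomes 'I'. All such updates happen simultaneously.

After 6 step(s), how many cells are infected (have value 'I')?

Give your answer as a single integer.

Answer: 25

Derivation:
Step 0 (initial): 1 infected
Step 1: +3 new -> 4 infected
Step 2: +2 new -> 6 infected
Step 3: +3 new -> 9 infected
Step 4: +5 new -> 14 infected
Step 5: +6 new -> 20 infected
Step 6: +5 new -> 25 infected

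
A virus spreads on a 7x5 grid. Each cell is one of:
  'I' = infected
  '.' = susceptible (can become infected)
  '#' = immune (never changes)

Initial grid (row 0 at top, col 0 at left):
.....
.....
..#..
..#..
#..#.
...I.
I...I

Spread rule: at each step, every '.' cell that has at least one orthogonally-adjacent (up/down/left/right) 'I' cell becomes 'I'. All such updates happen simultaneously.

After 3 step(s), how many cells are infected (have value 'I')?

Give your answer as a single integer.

Step 0 (initial): 3 infected
Step 1: +5 new -> 8 infected
Step 2: +4 new -> 12 infected
Step 3: +2 new -> 14 infected

Answer: 14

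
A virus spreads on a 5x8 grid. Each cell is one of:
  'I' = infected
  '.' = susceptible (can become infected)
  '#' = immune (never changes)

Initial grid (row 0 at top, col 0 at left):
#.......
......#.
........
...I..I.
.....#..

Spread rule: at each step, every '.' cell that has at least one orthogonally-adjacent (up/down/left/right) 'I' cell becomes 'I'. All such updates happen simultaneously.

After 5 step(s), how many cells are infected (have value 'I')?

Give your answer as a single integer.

Step 0 (initial): 2 infected
Step 1: +8 new -> 10 infected
Step 2: +9 new -> 19 infected
Step 3: +8 new -> 27 infected
Step 4: +7 new -> 34 infected
Step 5: +3 new -> 37 infected

Answer: 37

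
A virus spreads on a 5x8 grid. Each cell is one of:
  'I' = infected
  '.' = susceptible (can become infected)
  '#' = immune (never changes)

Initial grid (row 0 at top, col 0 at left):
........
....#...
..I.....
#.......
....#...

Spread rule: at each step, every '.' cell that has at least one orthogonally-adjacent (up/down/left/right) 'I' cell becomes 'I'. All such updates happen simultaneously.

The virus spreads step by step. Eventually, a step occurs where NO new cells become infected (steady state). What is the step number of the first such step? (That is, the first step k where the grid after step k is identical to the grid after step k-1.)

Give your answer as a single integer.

Answer: 8

Derivation:
Step 0 (initial): 1 infected
Step 1: +4 new -> 5 infected
Step 2: +8 new -> 13 infected
Step 3: +7 new -> 20 infected
Step 4: +6 new -> 26 infected
Step 5: +5 new -> 31 infected
Step 6: +4 new -> 35 infected
Step 7: +2 new -> 37 infected
Step 8: +0 new -> 37 infected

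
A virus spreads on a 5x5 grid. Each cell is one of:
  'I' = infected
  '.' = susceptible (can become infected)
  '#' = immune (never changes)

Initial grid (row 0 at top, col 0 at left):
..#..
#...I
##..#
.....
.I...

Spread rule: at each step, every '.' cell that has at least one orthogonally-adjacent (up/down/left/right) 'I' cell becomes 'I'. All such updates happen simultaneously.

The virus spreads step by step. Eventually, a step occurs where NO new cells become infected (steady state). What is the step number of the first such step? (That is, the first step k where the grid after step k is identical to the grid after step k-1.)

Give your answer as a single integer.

Answer: 6

Derivation:
Step 0 (initial): 2 infected
Step 1: +5 new -> 7 infected
Step 2: +6 new -> 13 infected
Step 3: +4 new -> 17 infected
Step 4: +2 new -> 19 infected
Step 5: +1 new -> 20 infected
Step 6: +0 new -> 20 infected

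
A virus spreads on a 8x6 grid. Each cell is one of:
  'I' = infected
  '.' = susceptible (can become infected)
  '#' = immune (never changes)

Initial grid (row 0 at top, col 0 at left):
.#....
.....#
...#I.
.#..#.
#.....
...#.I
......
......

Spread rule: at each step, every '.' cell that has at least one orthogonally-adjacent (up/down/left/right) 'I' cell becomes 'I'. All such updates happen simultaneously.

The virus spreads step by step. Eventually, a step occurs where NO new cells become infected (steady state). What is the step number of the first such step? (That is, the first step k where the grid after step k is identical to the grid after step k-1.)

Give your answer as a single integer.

Step 0 (initial): 2 infected
Step 1: +5 new -> 7 infected
Step 2: +6 new -> 13 infected
Step 3: +6 new -> 19 infected
Step 4: +7 new -> 26 infected
Step 5: +7 new -> 33 infected
Step 6: +5 new -> 38 infected
Step 7: +3 new -> 41 infected
Step 8: +0 new -> 41 infected

Answer: 8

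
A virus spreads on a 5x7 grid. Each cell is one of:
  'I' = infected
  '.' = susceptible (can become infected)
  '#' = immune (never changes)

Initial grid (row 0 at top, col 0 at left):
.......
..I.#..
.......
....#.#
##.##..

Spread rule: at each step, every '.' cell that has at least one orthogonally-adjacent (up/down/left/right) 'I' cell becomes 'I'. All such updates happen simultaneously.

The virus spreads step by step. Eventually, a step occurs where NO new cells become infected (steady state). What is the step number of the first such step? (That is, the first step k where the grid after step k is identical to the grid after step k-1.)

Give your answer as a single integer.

Answer: 8

Derivation:
Step 0 (initial): 1 infected
Step 1: +4 new -> 5 infected
Step 2: +6 new -> 11 infected
Step 3: +7 new -> 18 infected
Step 4: +3 new -> 21 infected
Step 5: +4 new -> 25 infected
Step 6: +2 new -> 27 infected
Step 7: +1 new -> 28 infected
Step 8: +0 new -> 28 infected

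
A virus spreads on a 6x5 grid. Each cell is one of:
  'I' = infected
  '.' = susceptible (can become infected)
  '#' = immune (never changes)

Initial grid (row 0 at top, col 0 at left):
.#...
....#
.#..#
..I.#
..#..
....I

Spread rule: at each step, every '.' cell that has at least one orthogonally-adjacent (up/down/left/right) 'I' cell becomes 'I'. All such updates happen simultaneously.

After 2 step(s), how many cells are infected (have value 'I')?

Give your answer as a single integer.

Answer: 13

Derivation:
Step 0 (initial): 2 infected
Step 1: +5 new -> 7 infected
Step 2: +6 new -> 13 infected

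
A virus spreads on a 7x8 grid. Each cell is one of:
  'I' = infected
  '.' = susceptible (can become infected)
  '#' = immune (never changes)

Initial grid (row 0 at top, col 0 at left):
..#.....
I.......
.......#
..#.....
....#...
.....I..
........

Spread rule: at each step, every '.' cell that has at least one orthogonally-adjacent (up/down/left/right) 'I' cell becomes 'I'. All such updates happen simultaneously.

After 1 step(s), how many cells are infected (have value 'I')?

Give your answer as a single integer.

Step 0 (initial): 2 infected
Step 1: +7 new -> 9 infected

Answer: 9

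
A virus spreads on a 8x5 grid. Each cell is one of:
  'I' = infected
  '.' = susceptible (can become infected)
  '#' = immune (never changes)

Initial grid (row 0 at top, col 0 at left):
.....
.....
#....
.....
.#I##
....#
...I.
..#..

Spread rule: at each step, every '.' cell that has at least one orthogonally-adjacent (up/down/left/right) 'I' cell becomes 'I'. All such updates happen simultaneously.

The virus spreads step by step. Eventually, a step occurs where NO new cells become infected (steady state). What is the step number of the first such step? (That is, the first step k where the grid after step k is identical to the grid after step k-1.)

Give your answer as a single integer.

Answer: 7

Derivation:
Step 0 (initial): 2 infected
Step 1: +6 new -> 8 infected
Step 2: +6 new -> 14 infected
Step 3: +8 new -> 22 infected
Step 4: +6 new -> 28 infected
Step 5: +4 new -> 32 infected
Step 6: +2 new -> 34 infected
Step 7: +0 new -> 34 infected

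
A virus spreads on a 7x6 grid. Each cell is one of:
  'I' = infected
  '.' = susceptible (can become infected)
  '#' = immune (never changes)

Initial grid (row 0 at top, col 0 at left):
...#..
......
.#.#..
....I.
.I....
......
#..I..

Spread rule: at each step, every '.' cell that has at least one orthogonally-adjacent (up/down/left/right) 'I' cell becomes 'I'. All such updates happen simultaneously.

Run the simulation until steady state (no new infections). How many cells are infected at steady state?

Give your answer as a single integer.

Step 0 (initial): 3 infected
Step 1: +11 new -> 14 infected
Step 2: +11 new -> 25 infected
Step 3: +6 new -> 31 infected
Step 4: +3 new -> 34 infected
Step 5: +3 new -> 37 infected
Step 6: +1 new -> 38 infected
Step 7: +0 new -> 38 infected

Answer: 38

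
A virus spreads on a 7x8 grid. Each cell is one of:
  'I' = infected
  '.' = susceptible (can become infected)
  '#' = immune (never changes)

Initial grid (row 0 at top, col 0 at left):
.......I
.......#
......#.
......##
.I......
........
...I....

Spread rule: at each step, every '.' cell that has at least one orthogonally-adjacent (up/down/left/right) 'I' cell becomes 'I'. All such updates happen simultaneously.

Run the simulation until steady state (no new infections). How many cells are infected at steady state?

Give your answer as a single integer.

Answer: 51

Derivation:
Step 0 (initial): 3 infected
Step 1: +8 new -> 11 infected
Step 2: +11 new -> 22 infected
Step 3: +10 new -> 32 infected
Step 4: +11 new -> 43 infected
Step 5: +7 new -> 50 infected
Step 6: +1 new -> 51 infected
Step 7: +0 new -> 51 infected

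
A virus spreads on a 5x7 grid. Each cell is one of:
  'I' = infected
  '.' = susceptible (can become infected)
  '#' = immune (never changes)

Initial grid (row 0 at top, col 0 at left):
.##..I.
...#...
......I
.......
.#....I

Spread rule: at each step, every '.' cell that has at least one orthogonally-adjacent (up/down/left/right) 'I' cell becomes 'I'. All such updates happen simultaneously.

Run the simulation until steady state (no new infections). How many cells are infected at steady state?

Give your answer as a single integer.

Answer: 31

Derivation:
Step 0 (initial): 3 infected
Step 1: +7 new -> 10 infected
Step 2: +5 new -> 15 infected
Step 3: +3 new -> 18 infected
Step 4: +3 new -> 21 infected
Step 5: +3 new -> 24 infected
Step 6: +3 new -> 27 infected
Step 7: +2 new -> 29 infected
Step 8: +2 new -> 31 infected
Step 9: +0 new -> 31 infected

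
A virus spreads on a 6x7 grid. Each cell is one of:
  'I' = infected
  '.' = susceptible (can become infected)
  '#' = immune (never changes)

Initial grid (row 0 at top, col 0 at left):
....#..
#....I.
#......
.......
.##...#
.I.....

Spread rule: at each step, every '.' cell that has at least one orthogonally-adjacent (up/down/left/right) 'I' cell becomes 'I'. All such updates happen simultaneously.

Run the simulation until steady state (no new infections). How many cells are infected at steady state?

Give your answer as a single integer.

Answer: 36

Derivation:
Step 0 (initial): 2 infected
Step 1: +6 new -> 8 infected
Step 2: +7 new -> 15 infected
Step 3: +9 new -> 24 infected
Step 4: +7 new -> 31 infected
Step 5: +4 new -> 35 infected
Step 6: +1 new -> 36 infected
Step 7: +0 new -> 36 infected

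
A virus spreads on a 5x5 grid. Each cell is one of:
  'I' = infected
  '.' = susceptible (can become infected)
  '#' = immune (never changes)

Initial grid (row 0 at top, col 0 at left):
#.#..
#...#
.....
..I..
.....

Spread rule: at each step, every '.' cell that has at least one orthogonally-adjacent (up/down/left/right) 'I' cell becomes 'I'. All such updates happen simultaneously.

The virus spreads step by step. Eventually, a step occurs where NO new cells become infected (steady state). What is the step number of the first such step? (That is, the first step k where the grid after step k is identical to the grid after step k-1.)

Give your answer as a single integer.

Answer: 6

Derivation:
Step 0 (initial): 1 infected
Step 1: +4 new -> 5 infected
Step 2: +7 new -> 12 infected
Step 3: +6 new -> 18 infected
Step 4: +2 new -> 20 infected
Step 5: +1 new -> 21 infected
Step 6: +0 new -> 21 infected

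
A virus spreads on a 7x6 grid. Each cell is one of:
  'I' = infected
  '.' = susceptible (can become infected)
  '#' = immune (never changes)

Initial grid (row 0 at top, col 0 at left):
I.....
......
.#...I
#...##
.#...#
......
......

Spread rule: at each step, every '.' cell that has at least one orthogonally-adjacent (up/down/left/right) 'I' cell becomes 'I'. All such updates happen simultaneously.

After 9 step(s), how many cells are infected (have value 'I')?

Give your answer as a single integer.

Step 0 (initial): 2 infected
Step 1: +4 new -> 6 infected
Step 2: +6 new -> 12 infected
Step 3: +6 new -> 18 infected
Step 4: +2 new -> 20 infected
Step 5: +4 new -> 24 infected
Step 6: +3 new -> 27 infected
Step 7: +4 new -> 31 infected
Step 8: +3 new -> 34 infected
Step 9: +2 new -> 36 infected

Answer: 36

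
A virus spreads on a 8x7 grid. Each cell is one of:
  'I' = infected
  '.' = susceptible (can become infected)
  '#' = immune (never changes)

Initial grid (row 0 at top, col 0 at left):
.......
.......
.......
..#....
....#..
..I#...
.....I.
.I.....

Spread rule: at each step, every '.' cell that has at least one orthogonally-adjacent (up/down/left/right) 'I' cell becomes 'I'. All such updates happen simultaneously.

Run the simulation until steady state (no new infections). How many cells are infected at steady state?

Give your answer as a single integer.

Answer: 53

Derivation:
Step 0 (initial): 3 infected
Step 1: +10 new -> 13 infected
Step 2: +11 new -> 24 infected
Step 3: +5 new -> 29 infected
Step 4: +6 new -> 35 infected
Step 5: +7 new -> 42 infected
Step 6: +7 new -> 49 infected
Step 7: +4 new -> 53 infected
Step 8: +0 new -> 53 infected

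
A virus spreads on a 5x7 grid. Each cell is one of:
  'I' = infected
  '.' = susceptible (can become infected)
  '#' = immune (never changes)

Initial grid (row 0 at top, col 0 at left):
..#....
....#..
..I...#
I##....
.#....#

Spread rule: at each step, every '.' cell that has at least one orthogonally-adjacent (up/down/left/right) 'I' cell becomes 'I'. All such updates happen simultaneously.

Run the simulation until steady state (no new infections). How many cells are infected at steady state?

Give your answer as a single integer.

Step 0 (initial): 2 infected
Step 1: +5 new -> 7 infected
Step 2: +5 new -> 12 infected
Step 3: +6 new -> 18 infected
Step 4: +5 new -> 23 infected
Step 5: +4 new -> 27 infected
Step 6: +1 new -> 28 infected
Step 7: +0 new -> 28 infected

Answer: 28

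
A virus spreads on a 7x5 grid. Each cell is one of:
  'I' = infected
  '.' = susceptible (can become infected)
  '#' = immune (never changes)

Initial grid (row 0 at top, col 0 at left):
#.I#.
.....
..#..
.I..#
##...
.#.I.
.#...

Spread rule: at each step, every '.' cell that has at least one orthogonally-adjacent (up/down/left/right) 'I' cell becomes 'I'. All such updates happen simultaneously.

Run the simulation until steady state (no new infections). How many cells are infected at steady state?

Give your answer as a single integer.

Step 0 (initial): 3 infected
Step 1: +9 new -> 12 infected
Step 2: +8 new -> 20 infected
Step 3: +3 new -> 23 infected
Step 4: +2 new -> 25 infected
Step 5: +0 new -> 25 infected

Answer: 25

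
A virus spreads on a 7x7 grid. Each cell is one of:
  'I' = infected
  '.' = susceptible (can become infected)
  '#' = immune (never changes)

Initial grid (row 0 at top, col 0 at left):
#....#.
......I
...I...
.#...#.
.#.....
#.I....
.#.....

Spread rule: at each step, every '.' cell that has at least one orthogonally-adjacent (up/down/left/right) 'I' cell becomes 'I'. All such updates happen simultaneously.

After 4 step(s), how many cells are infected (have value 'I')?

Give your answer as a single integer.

Step 0 (initial): 3 infected
Step 1: +11 new -> 14 infected
Step 2: +11 new -> 25 infected
Step 3: +8 new -> 33 infected
Step 4: +6 new -> 39 infected

Answer: 39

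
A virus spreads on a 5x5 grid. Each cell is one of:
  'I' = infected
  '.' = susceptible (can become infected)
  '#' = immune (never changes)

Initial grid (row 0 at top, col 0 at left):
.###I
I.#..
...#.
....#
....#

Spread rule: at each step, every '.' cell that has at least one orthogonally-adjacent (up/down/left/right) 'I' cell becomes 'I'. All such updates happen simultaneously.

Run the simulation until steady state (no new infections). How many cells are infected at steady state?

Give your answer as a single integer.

Answer: 18

Derivation:
Step 0 (initial): 2 infected
Step 1: +4 new -> 6 infected
Step 2: +4 new -> 10 infected
Step 3: +3 new -> 13 infected
Step 4: +2 new -> 15 infected
Step 5: +2 new -> 17 infected
Step 6: +1 new -> 18 infected
Step 7: +0 new -> 18 infected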